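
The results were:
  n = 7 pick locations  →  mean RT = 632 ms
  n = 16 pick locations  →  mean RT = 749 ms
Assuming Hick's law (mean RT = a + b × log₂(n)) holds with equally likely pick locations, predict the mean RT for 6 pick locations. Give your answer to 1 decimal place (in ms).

Solve the two-equation system in a and b:
  b = (749 − 632) / (log₂ 16 − log₂ 7) = 117 / (4 − 2.8074) = 98.101 ms/bit
  a = 632 − 98.101 × 2.8074 = 356.595 ms
Then RT(6) = 356.595 + 98.101 × log₂ 6 = 356.595 + 98.101 × 2.5850 ≈ 610.183 ms.

610.2 ms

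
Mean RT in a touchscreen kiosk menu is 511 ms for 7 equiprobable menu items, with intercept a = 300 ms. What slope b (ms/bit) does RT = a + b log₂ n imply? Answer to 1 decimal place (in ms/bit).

75.2 ms/bit

7 alternatives carry log₂ 7 = 2.8074 bits; the choice cost is 511 − 300 = 211 ms, so b = 211/2.8074 = 75.160 ms/bit.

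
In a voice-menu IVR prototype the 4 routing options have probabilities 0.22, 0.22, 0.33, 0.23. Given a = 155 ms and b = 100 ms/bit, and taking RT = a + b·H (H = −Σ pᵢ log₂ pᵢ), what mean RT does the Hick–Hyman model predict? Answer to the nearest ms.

H = 0.22·log₂(1/0.22) + 0.22·log₂(1/0.22) + 0.33·log₂(1/0.33) + 0.23·log₂(1/0.23) = 1.9766 bits.
RT = 155 + 100 × 1.9766 = 352.66 ms.

353 ms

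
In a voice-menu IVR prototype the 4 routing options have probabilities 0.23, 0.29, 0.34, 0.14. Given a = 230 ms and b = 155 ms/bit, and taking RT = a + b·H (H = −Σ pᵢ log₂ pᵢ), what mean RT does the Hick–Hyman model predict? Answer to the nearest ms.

529 ms

H = 0.23·log₂(1/0.23) + 0.29·log₂(1/0.29) + 0.34·log₂(1/0.34) + 0.14·log₂(1/0.14) = 1.9319 bits.
RT = 230 + 155 × 1.9319 = 529.44 ms.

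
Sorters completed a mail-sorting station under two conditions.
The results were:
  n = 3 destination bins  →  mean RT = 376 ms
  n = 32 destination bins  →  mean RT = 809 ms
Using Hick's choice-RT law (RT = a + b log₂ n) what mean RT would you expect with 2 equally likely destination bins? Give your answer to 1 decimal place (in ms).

301.8 ms

RT is linear in log₂ n, so two points fix the line:
  b = (809 − 376) / (log₂ 32 − log₂ 3) = 433 / (5 − 1.5850) = 126.792 ms/bit
  a = 376 − 126.792 × 1.5850 = 175.039 ms
Then RT(2) = 175.039 + 126.792 × log₂ 2 = 175.039 + 126.792 × 1 ≈ 301.831 ms.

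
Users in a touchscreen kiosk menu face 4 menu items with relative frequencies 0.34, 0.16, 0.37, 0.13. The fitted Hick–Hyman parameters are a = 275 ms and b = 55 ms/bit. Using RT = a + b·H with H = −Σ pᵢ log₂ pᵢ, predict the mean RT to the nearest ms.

Entropy contributions −pᵢ log₂ pᵢ: 0.5292, 0.4230, 0.5307, 0.3826; sum H = 1.8656 bits.
RT = a + bH = 275 + 55·1.8656 = 377.61 ms.

378 ms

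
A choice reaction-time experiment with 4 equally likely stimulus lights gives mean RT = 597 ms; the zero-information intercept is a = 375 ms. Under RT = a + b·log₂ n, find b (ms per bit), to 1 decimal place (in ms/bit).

111.0 ms/bit

4 alternatives carry log₂ 4 = 2 bits; the choice cost is 597 − 375 = 222 ms, so b = 222/2 = 111.000 ms/bit.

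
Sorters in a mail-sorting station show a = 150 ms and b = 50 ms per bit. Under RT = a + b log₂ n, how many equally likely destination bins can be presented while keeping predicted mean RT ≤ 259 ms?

Set 150 + 50·log₂ n ≤ 259 → log₂ n ≤ (259 − 150)/50 = 2.1800.
So n ≤ 2^2.1800 = 4.532; the largest integer n is 4.

4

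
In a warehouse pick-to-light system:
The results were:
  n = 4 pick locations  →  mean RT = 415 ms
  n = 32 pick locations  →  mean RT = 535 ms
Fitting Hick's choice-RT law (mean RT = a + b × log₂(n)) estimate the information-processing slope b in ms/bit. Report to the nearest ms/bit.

40 ms/bit

The slope on a log₂ axis is (535 − 415) / (5 − 2) = 40 ms/bit.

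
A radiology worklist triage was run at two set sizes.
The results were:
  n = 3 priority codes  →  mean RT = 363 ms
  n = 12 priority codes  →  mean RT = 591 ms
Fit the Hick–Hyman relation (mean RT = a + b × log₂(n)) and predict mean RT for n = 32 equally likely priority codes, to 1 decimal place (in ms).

Solve the two-equation system in a and b:
  b = (591 − 363) / (log₂ 12 − log₂ 3) = 228 / (3.5850 − 1.5850) = 114.000 ms/bit
  a = 363 − 114.000 × 1.5850 = 182.314 ms
Then RT(32) = 182.314 + 114.000 × log₂ 32 = 182.314 + 114.000 × 5 ≈ 752.314 ms.

752.3 ms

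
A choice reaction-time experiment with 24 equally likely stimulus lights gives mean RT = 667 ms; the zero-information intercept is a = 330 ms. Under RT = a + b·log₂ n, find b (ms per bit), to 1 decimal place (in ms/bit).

73.5 ms/bit

b = (667 − 330) / log₂(24) = 337 / 4.5850 = 73.501 ms/bit.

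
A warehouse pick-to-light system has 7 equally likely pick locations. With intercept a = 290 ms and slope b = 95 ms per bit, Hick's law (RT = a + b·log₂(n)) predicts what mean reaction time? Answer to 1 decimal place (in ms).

log₂(7) = 2.8074 bits, so RT = 290 + 95 × 2.8074 ≈ 556.699 ms.

556.7 ms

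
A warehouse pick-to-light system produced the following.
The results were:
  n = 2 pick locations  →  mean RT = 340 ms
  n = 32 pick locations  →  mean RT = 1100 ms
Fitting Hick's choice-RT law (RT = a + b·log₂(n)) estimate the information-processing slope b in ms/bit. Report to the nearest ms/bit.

190 ms/bit

b = (RT₂ − RT₁)/(log₂ n₂ − log₂ n₁) = (1100 − 340)/(5 − 1) = 190 ms/bit.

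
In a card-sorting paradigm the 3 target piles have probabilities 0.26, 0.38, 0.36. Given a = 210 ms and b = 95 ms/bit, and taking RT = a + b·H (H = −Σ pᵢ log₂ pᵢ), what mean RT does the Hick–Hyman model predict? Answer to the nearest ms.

359 ms

Entropy contributions −pᵢ log₂ pᵢ: 0.5053, 0.5305, 0.5306; sum H = 1.5664 bits.
RT = a + bH = 210 + 95·1.5664 = 358.80 ms.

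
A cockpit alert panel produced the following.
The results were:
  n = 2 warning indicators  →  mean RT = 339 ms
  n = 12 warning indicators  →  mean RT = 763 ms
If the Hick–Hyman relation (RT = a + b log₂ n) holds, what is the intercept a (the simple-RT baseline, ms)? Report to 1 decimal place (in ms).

The slope on a log₂ axis is (763 − 339) / (3.5850 − 1) = 164.026 ms/bit.
a = RT₁ − b·log₂ n₁ = 339 − 164.026 × 1 = 174.974 ms.

175.0 ms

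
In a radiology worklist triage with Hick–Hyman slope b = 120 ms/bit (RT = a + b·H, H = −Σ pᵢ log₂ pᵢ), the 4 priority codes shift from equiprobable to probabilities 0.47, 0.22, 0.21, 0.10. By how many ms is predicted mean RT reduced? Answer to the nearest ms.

24 ms

The RT saving is b·ΔH. Equiprobable H₀ = log₂(4) = 2.0000 bits; with the given probabilities H = 1.7975 bits.
b·(H₀ − H) = 120 × (2.0000 − 1.7975) = 24.29 ms.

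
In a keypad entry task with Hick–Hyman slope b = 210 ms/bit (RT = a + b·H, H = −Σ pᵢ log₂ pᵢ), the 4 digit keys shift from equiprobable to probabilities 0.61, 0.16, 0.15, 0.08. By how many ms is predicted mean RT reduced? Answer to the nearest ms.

The RT saving is b·ΔH. Equiprobable H₀ = log₂(4) = 2.0000 bits; with the given probabilities H = 1.5601 bits.
b·(H₀ − H) = 210 × (2.0000 − 1.5601) = 92.38 ms.

92 ms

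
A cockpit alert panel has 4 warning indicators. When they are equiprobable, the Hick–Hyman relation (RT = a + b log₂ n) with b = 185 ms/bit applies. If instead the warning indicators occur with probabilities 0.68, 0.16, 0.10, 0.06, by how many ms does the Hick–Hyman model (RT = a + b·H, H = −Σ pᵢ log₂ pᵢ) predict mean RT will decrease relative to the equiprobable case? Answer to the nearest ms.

Equiprobable entropy H₀ = log₂ 4 = 2.0000 bits.
Skewed entropy H = −Σ pᵢ log₂ pᵢ = 1.3771 bits.
ΔRT = b·(H₀ − H) = 185 × 0.6229 = 115.24 ms.

115 ms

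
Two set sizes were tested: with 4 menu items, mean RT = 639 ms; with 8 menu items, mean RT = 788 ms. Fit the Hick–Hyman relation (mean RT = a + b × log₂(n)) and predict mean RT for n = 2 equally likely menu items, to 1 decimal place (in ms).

490.0 ms

Fit slope and intercept:
  b = (788 − 639) / (log₂ 8 − log₂ 4) = 149 / (3 − 2) = 149.000 ms/bit
  a = 639 − 149.000 × 2 = 341.000 ms
Then RT(2) = 341.000 + 149.000 × log₂ 2 = 341.000 + 149.000 × 1 ≈ 490.000 ms.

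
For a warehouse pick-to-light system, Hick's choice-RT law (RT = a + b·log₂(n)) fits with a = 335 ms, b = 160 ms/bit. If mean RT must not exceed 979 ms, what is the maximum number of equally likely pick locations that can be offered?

160·log₂ n ≤ 979 − 335 = 644, giving log₂ n ≤ 4.0250 and n ≤ 16.280. The largest whole number is 16.

16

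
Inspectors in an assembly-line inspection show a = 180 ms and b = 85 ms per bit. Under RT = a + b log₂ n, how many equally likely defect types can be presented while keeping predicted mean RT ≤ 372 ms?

4

85·log₂ n ≤ 372 − 180 = 192, giving log₂ n ≤ 2.2588 and n ≤ 4.786. The largest whole number is 4.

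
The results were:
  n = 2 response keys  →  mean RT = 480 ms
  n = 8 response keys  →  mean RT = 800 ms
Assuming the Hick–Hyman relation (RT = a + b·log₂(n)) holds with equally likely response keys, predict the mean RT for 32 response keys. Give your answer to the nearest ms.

1120 ms

With log₂ n on the abscissa the relation is linear; from the two conditions:
  b = (800 − 480) / (log₂ 8 − log₂ 2) = 320 / (3 − 1) = 160 ms/bit
  a = 480 − 160 × 1 = 320 ms
Then RT(32) = 320 + 160 × log₂ 32 = 320 + 160 × 5 ≈ 1120.000 ms.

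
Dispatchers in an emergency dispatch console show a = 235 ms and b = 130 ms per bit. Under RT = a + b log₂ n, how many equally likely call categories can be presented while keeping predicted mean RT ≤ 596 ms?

6

Set 235 + 130·log₂ n ≤ 596 → log₂ n ≤ (596 − 235)/130 = 2.7769.
So n ≤ 2^2.7769 = 6.854; the largest integer n is 6.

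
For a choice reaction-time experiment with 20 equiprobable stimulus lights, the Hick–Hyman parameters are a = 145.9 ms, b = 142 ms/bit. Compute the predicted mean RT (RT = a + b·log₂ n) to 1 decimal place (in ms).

759.6 ms

log₂(20) = 4.3219 bits, so RT = 145.9 + 142 × 4.3219 ≈ 759.614 ms.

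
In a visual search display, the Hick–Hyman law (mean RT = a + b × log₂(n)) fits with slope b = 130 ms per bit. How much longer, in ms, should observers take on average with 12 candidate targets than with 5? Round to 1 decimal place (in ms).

Only the slope matters, since a is common to both: ΔRT = b·log₂(n₂/n₁).
log₂(12) − log₂(5) = 3.5850 − 2.3219 = 1.2630.
ΔRT = 130 × 1.2630 = 164.194 ms.

164.2 ms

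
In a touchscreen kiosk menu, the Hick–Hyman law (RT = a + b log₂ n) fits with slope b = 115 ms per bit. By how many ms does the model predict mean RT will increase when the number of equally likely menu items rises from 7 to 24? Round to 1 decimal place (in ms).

Only the slope matters, since a is common to both: ΔRT = b·log₂(n₂/n₁).
log₂(24) − log₂(7) = 4.5850 − 2.8074 = 1.7776.
ΔRT = 115 × 1.7776 = 204.425 ms.

204.4 ms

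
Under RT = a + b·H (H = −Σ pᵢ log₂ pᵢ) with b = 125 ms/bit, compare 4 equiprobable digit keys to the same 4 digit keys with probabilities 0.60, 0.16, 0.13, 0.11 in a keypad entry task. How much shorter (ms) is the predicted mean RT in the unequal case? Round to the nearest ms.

Equiprobable entropy H₀ = log₂ 4 = 2.0000 bits.
Skewed entropy H = −Σ pᵢ log₂ pᵢ = 1.5981 bits.
ΔRT = b·(H₀ − H) = 125 × 0.4019 = 50.23 ms.

50 ms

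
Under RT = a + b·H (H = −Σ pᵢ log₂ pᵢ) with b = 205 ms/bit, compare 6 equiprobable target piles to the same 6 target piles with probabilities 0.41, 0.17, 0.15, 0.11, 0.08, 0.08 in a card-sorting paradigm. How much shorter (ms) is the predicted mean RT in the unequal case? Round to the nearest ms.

The RT saving is b·ΔH. Equiprobable H₀ = log₂(6) = 2.5850 bits; with the given probabilities H = 2.3058 bits.
b·(H₀ − H) = 205 × (2.5850 − 2.3058) = 57.22 ms.

57 ms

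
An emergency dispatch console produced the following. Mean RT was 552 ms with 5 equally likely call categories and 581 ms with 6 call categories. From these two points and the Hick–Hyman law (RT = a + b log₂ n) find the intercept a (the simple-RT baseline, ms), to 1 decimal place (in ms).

b = (RT₂ − RT₁)/(log₂ n₂ − log₂ n₁) = (581 − 552)/(2.5850 − 2.3219) = 110.252 ms/bit.
Intercept: a = 552 − 110.252·log₂(5) = 296.003 ms.

296.0 ms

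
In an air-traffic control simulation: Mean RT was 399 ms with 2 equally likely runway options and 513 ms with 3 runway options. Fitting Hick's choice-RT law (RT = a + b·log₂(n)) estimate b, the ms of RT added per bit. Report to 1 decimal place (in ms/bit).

194.9 ms/bit

b = (RT₂ − RT₁)/(log₂ n₂ − log₂ n₁) = (513 − 399)/(1.5850 − 1) = 194.884 ms/bit.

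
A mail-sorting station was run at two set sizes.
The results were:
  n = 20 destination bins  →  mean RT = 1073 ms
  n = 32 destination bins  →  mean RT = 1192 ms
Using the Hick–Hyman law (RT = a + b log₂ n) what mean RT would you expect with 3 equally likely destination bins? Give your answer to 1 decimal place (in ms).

592.7 ms

With log₂ n on the abscissa the relation is linear; from the two conditions:
  b = (1192 − 1073) / (log₂ 32 − log₂ 20) = 119 / (5 − 4.3219) = 175.498 ms/bit
  a = 1073 − 175.498 × 4.3219 = 314.512 ms
Then RT(3) = 314.512 + 175.498 × log₂ 3 = 314.512 + 175.498 × 1.5850 ≈ 592.669 ms.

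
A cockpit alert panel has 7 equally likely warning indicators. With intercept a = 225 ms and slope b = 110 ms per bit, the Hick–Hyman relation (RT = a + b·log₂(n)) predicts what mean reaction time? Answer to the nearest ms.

log₂(7) = 2.8074 bits, so RT = 225 + 110 × 2.8074 ≈ 533.809 ms.

534 ms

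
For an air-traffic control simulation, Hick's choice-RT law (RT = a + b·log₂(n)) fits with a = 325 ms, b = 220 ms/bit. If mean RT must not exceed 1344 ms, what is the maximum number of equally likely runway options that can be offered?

24

Set 325 + 220·log₂ n ≤ 1344 → log₂ n ≤ (1344 − 325)/220 = 4.6318.
So n ≤ 2^4.6318 = 24.792; the largest integer n is 24.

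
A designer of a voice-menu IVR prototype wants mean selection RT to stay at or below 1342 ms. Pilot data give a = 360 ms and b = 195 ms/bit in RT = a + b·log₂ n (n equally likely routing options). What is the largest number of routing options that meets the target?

32

Information budget: (1342 − 360)/195 = 5.0359 bits, so n ≤ 2^5.0359 = 32.806 → at most 32.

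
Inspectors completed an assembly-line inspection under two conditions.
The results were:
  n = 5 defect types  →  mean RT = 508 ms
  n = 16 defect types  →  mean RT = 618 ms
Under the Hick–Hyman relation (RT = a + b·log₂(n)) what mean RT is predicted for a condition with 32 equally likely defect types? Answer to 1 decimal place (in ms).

Solve the two-equation system in a and b:
  b = (618 − 508) / (log₂ 16 − log₂ 5) = 110 / (4 − 2.3219) = 65.551 ms/bit
  a = 508 − 65.551 × 2.3219 = 355.794 ms
Then RT(32) = 355.794 + 65.551 × log₂ 32 = 355.794 + 65.551 × 5 ≈ 683.551 ms.

683.6 ms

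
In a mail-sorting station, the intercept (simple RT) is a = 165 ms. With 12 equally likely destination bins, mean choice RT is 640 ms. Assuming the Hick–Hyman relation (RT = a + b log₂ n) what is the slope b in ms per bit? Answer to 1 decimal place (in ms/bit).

b = (640 − 165) / log₂(12) = 475 / 3.5850 = 132.498 ms/bit.

132.5 ms/bit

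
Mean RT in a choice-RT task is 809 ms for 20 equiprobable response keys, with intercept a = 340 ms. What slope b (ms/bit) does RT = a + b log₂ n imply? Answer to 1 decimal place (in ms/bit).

108.5 ms/bit

log₂(20) = 4.3219 bits.
b = (RT − a)/log₂ n = (809 − 340) / 4.3219 = 108.516 ms/bit.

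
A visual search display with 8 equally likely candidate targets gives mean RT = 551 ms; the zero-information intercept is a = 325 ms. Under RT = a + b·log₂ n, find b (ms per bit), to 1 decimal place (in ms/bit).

log₂(8) = 3 bits.
b = (RT − a)/log₂ n = (551 − 325) / 3 = 75.333 ms/bit.

75.3 ms/bit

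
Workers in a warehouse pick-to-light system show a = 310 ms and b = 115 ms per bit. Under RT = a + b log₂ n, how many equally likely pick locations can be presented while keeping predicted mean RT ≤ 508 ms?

3

Information budget: (508 − 310)/115 = 1.7217 bits, so n ≤ 2^1.7217 = 3.298 → at most 3.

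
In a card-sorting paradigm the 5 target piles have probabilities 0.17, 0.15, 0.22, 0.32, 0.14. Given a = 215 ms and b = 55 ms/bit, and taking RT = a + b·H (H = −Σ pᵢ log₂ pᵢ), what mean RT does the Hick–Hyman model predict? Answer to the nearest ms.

339 ms

H = 0.17·log₂(1/0.17) + 0.15·log₂(1/0.15) + 0.22·log₂(1/0.22) + 0.32·log₂(1/0.32) + 0.14·log₂(1/0.14) = 2.2488 bits.
RT = 215 + 55 × 2.2488 = 338.69 ms.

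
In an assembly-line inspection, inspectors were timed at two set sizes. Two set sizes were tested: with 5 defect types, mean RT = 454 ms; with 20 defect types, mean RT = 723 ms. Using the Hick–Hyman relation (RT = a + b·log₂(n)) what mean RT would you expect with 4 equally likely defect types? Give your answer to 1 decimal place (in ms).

Solve the two-equation system in a and b:
  b = (723 − 454) / (log₂ 20 − log₂ 5) = 269 / (4.3219 − 2.3219) = 134.500 ms/bit
  a = 454 − 134.500 × 2.3219 = 141.701 ms
Then RT(4) = 141.701 + 134.500 × log₂ 4 = 141.701 + 134.500 × 2 ≈ 410.701 ms.

410.7 ms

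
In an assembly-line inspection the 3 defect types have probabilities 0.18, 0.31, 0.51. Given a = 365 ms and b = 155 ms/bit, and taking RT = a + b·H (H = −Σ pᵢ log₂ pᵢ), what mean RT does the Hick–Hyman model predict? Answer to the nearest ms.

592 ms

H = 0.18·log₂(1/0.18) + 0.31·log₂(1/0.31) + 0.51·log₂(1/0.51) = 1.4645 bits.
RT = 365 + 155 × 1.4645 = 592.00 ms.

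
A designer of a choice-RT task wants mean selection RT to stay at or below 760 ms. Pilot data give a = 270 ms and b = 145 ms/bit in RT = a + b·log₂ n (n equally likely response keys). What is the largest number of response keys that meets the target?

Set 270 + 145·log₂ n ≤ 760 → log₂ n ≤ (760 − 270)/145 = 3.3793.
So n ≤ 2^3.3793 = 10.406; the largest integer n is 10.

10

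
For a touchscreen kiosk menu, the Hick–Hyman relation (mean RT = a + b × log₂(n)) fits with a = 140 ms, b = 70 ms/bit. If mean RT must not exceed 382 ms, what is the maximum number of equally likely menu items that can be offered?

Information budget: (382 − 140)/70 = 3.4571 bits, so n ≤ 2^3.4571 = 10.983 → at most 10.

10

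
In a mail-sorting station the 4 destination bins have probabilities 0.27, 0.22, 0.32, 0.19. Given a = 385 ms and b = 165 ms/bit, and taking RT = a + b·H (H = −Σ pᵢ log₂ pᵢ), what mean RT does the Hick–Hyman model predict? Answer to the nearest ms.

710 ms

Entropy contributions −pᵢ log₂ pᵢ: 0.5100, 0.4806, 0.5260, 0.4552; sum H = 1.9719 bits.
RT = a + bH = 385 + 165·1.9719 = 710.36 ms.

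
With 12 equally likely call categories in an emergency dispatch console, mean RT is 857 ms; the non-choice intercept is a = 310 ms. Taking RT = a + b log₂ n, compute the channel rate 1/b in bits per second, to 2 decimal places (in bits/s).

b = (857 − 310)/log₂ 12 = 547/3.5850 = 152.582 ms per bit = 0.15258 s/bit; the reciprocal is 6.554 bits/s.

6.55 bits/s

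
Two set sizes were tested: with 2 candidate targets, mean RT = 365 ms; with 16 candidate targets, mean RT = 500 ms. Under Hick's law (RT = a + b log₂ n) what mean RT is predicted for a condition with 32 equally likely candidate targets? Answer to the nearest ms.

Solve the two-equation system in a and b:
  b = (500 − 365) / (log₂ 16 − log₂ 2) = 135 / (4 − 1) = 45 ms/bit
  a = 365 − 45 × 1 = 320 ms
Then RT(32) = 320 + 45 × log₂ 32 = 320 + 45 × 5 ≈ 545.000 ms.

545 ms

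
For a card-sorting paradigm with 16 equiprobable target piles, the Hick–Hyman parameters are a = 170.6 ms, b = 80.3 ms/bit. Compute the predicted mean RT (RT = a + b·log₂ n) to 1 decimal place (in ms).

491.8 ms

log₂(16) = 4 bits, so RT = 170.6 + 80.3 × 4 ≈ 491.800 ms.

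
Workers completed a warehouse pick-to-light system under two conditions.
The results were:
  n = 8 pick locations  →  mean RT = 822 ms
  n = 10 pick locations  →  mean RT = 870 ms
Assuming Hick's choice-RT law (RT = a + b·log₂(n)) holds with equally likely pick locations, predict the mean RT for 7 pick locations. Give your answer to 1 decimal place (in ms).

793.3 ms

RT is linear in log₂ n, so two points fix the line:
  b = (870 − 822) / (log₂ 10 − log₂ 8) = 48 / (3.3219 − 3) = 149.102 ms/bit
  a = 822 − 149.102 × 3 = 374.695 ms
Then RT(7) = 374.695 + 149.102 × log₂ 7 = 374.695 + 149.102 × 2.8074 ≈ 793.276 ms.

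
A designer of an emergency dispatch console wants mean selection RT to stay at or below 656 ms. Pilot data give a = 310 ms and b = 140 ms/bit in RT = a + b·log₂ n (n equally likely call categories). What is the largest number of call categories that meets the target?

140·log₂ n ≤ 656 − 310 = 346, giving log₂ n ≤ 2.4714 and n ≤ 5.546. The largest whole number is 5.

5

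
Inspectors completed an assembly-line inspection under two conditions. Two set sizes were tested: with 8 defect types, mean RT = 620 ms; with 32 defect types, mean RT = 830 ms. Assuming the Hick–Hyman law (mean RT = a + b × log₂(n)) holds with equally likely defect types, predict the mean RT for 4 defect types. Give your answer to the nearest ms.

515 ms

RT is linear in log₂ n, so two points fix the line:
  b = (830 − 620) / (log₂ 32 − log₂ 8) = 210 / (5 − 3) = 105 ms/bit
  a = 620 − 105 × 3 = 305 ms
Then RT(4) = 305 + 105 × log₂ 4 = 305 + 105 × 2 ≈ 515.000 ms.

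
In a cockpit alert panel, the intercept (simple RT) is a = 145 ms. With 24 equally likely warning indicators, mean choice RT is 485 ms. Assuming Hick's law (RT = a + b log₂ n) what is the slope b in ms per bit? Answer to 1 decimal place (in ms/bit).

74.2 ms/bit

b = (485 − 145) / log₂(24) = 340 / 4.5850 = 74.155 ms/bit.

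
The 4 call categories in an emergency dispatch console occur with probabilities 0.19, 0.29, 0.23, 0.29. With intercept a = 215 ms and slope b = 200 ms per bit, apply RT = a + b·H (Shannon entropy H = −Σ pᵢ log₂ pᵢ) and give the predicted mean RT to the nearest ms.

H = 0.19·log₂(1/0.19) + 0.29·log₂(1/0.29) + 0.23·log₂(1/0.23) + 0.29·log₂(1/0.29) = 1.9787 bits.
RT = 215 + 200 × 1.9787 = 610.74 ms.

611 ms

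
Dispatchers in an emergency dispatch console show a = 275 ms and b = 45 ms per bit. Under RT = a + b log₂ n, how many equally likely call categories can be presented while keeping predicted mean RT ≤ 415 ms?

8

Set 275 + 45·log₂ n ≤ 415 → log₂ n ≤ (415 − 275)/45 = 3.1111.
So n ≤ 2^3.1111 = 8.640; the largest integer n is 8.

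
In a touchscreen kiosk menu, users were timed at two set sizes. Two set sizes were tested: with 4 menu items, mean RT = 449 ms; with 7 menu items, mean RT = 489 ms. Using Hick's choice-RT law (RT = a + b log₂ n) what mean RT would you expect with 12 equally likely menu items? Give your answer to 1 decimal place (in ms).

527.5 ms

RT is linear in log₂ n, so two points fix the line:
  b = (489 − 449) / (log₂ 7 − log₂ 4) = 40 / (2.8074 − 2) = 49.545 ms/bit
  a = 449 − 49.545 × 2 = 349.911 ms
Then RT(12) = 349.911 + 49.545 × log₂ 12 = 349.911 + 49.545 × 3.5850 ≈ 527.526 ms.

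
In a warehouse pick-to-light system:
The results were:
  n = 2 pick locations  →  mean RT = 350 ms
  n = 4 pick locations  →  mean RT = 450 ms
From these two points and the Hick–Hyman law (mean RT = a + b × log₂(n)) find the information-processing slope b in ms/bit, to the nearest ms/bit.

100 ms/bit

The slope on a log₂ axis is (450 − 350) / (2 − 1) = 100 ms/bit.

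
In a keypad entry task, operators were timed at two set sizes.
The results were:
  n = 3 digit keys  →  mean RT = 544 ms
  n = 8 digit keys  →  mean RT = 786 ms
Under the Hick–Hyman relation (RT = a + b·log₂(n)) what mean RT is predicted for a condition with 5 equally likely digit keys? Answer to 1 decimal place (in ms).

Fit slope and intercept:
  b = (786 − 544) / (log₂ 8 − log₂ 3) = 242 / (3 − 1.5850) = 171.020 ms/bit
  a = 544 − 171.020 × 1.5850 = 272.939 ms
Then RT(5) = 272.939 + 171.020 × log₂ 5 = 272.939 + 171.020 × 2.3219 ≈ 670.036 ms.

670.0 ms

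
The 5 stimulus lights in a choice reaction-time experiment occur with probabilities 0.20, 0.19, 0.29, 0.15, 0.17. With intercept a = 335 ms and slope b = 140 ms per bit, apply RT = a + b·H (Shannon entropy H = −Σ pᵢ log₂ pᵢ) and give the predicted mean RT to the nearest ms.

H = 0.20·log₂(1/0.20) + 0.19·log₂(1/0.19) + 0.29·log₂(1/0.29) + 0.15·log₂(1/0.15) + 0.17·log₂(1/0.17) = 2.2826 bits.
RT = 335 + 140 × 2.2826 = 654.57 ms.

655 ms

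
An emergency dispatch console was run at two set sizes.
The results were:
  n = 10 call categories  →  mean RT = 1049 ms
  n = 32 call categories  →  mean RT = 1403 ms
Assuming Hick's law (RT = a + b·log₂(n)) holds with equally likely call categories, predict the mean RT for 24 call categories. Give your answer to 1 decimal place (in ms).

Solve the two-equation system in a and b:
  b = (1403 − 1049) / (log₂ 32 − log₂ 10) = 354 / (5 − 3.3219) = 210.956 ms/bit
  a = 1049 − 210.956 × 3.3219 = 348.218 ms
Then RT(24) = 348.218 + 210.956 × log₂ 24 = 348.218 + 210.956 × 4.5850 ≈ 1315.445 ms.

1315.4 ms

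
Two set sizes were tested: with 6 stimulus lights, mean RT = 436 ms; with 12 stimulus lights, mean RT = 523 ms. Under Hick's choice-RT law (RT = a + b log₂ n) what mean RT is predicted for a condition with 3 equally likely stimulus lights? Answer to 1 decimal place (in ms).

349.0 ms

Solve the two-equation system in a and b:
  b = (523 − 436) / (log₂ 12 − log₂ 6) = 87 / (3.5850 − 2.5850) = 87.000 ms/bit
  a = 436 − 87.000 × 2.5850 = 211.108 ms
Then RT(3) = 211.108 + 87.000 × log₂ 3 = 211.108 + 87.000 × 1.5850 ≈ 349.000 ms.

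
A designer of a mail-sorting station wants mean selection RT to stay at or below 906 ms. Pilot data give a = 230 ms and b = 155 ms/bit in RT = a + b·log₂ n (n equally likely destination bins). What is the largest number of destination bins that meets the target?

20

155·log₂ n ≤ 906 − 230 = 676, giving log₂ n ≤ 4.3613 and n ≤ 20.553. The largest whole number is 20.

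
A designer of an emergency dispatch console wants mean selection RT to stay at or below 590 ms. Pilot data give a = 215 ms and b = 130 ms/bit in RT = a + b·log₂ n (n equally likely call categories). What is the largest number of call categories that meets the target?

Set 215 + 130·log₂ n ≤ 590 → log₂ n ≤ (590 − 215)/130 = 2.8846.
So n ≤ 2^2.8846 = 7.385; the largest integer n is 7.

7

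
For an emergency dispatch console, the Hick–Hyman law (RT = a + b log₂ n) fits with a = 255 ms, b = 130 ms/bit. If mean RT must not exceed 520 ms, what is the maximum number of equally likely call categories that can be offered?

130·log₂ n ≤ 520 − 255 = 265, giving log₂ n ≤ 2.0385 and n ≤ 4.108. The largest whole number is 4.

4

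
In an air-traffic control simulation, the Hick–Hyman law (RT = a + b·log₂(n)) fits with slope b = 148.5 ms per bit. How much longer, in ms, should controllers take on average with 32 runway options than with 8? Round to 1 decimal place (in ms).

297.0 ms

Only the slope matters, since a is common to both: ΔRT = b·log₂(n₂/n₁).
log₂(32) − log₂(8) = log₂(32/8) = log₂(4) = 2.
ΔRT = 148.5 × 2.0000 = 297.000 ms.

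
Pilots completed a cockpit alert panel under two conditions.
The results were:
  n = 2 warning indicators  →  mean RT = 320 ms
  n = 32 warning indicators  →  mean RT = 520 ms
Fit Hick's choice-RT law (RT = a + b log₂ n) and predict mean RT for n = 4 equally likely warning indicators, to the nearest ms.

RT is linear in log₂ n, so two points fix the line:
  b = (520 − 320) / (log₂ 32 − log₂ 2) = 200 / (5 − 1) = 50 ms/bit
  a = 320 − 50 × 1 = 270 ms
Then RT(4) = 270 + 50 × log₂ 4 = 270 + 50 × 2 ≈ 370.000 ms.

370 ms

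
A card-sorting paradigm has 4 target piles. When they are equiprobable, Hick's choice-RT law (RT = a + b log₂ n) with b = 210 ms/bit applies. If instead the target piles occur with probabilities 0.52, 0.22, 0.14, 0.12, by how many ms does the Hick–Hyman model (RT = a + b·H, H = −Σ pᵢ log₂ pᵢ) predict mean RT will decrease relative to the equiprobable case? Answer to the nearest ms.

The RT saving is b·ΔH. Equiprobable H₀ = log₂(4) = 2.0000 bits; with the given probabilities H = 1.7353 bits.
b·(H₀ − H) = 210 × (2.0000 − 1.7353) = 55.58 ms.

56 ms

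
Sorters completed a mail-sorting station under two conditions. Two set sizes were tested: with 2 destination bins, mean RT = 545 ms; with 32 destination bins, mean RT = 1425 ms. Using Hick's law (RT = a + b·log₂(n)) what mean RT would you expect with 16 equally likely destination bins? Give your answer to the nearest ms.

Solve the two-equation system in a and b:
  b = (1425 − 545) / (log₂ 32 − log₂ 2) = 880 / (5 − 1) = 220 ms/bit
  a = 545 − 220 × 1 = 325 ms
Then RT(16) = 325 + 220 × log₂ 16 = 325 + 220 × 4 ≈ 1205.000 ms.

1205 ms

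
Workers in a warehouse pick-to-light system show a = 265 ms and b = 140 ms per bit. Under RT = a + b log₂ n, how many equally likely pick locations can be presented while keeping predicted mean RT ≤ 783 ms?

12

Information budget: (783 − 265)/140 = 3.7000 bits, so n ≤ 2^3.7000 = 12.996 → at most 12.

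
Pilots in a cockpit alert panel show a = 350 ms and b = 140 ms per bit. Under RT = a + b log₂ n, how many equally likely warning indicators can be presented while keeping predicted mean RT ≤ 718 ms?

6

Set 350 + 140·log₂ n ≤ 718 → log₂ n ≤ (718 − 350)/140 = 2.6286.
So n ≤ 2^2.6286 = 6.184; the largest integer n is 6.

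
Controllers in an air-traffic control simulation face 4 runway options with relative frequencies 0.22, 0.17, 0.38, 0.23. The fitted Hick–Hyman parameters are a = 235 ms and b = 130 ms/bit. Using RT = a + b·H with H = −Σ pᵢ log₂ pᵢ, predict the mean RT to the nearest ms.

Entropy contributions −pᵢ log₂ pᵢ: 0.4806, 0.4346, 0.5305, 0.4877; sum H = 1.9333 bits.
RT = a + bH = 235 + 130·1.9333 = 486.33 ms.

486 ms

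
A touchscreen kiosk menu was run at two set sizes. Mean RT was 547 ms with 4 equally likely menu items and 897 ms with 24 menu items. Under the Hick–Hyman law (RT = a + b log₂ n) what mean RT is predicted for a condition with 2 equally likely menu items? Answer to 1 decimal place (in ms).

Solve the two-equation system in a and b:
  b = (897 − 547) / (log₂ 24 − log₂ 4) = 350 / (4.5850 − 2) = 135.398 ms/bit
  a = 547 − 135.398 × 2 = 276.203 ms
Then RT(2) = 276.203 + 135.398 × log₂ 2 = 276.203 + 135.398 × 1 ≈ 411.602 ms.

411.6 ms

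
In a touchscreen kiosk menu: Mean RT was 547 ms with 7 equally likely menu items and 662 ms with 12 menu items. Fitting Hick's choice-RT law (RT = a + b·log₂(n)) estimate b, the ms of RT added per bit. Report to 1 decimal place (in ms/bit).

Slope: b = (662 − 547) / (log₂ 12 − log₂ 7) = 115/0.7776 = 147.890 ms/bit.

147.9 ms/bit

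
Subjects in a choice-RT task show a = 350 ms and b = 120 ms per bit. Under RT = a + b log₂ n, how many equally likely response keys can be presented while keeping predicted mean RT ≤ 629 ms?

5

Information budget: (629 − 350)/120 = 2.3250 bits, so n ≤ 2^2.3250 = 5.011 → at most 5.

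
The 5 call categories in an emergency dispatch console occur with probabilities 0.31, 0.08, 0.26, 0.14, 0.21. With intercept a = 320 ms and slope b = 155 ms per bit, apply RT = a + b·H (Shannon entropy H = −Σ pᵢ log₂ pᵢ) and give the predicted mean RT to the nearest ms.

Entropy contributions −pᵢ log₂ pᵢ: 0.5238, 0.2915, 0.5053, 0.3971, 0.4728; sum H = 2.1905 bits.
RT = a + bH = 320 + 155·2.1905 = 659.53 ms.

660 ms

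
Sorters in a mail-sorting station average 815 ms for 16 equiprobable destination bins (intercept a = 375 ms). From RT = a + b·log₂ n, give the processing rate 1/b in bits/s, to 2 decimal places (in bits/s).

9.09 bits/s

b = (815 − 375)/log₂ 16 = 440/4 = 110.000 ms per bit = 0.11000 s/bit; the reciprocal is 9.091 bits/s.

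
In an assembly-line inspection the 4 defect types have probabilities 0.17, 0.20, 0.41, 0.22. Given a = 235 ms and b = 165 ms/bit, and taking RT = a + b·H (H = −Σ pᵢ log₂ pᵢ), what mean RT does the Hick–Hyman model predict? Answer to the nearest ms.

Entropy contributions −pᵢ log₂ pᵢ: 0.4346, 0.4644, 0.5274, 0.4806; sum H = 1.9069 bits.
RT = a + bH = 235 + 165·1.9069 = 549.64 ms.

550 ms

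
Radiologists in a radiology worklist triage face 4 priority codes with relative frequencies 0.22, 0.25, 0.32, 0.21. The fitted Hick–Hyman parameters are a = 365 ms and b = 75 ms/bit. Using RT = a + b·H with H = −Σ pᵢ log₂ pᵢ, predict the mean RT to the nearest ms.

Entropy contributions −pᵢ log₂ pᵢ: 0.4806, 0.5000, 0.5260, 0.4728; sum H = 1.9794 bits.
RT = a + bH = 365 + 75·1.9794 = 513.46 ms.

513 ms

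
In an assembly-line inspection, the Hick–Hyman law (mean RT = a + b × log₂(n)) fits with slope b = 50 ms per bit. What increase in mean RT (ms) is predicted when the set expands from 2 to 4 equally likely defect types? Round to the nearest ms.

50 ms

The intercept a cancels: ΔRT = b·(log₂ n₂ − log₂ n₁) = b·log₂(n₂/n₁).
log₂(4) − log₂(2) = log₂(4/2) = log₂(2) = 1.
ΔRT = 50 × 1.0000 = 50.000 ms.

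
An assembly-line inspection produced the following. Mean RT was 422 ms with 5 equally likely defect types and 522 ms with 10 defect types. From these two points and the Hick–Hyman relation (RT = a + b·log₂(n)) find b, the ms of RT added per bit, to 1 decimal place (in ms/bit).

100.0 ms/bit

Slope: b = (522 − 422) / (log₂ 10 − log₂ 5) = 100/1.0000 = 100.000 ms/bit.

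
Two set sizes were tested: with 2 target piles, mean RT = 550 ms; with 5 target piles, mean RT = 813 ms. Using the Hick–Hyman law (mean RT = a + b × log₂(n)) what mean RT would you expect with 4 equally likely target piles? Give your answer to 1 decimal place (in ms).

RT is linear in log₂ n, so two points fix the line:
  b = (813 − 550) / (log₂ 5 − log₂ 2) = 263 / (2.3219 − 1) = 198.952 ms/bit
  a = 550 − 198.952 × 1 = 351.048 ms
Then RT(4) = 351.048 + 198.952 × log₂ 4 = 351.048 + 198.952 × 2 ≈ 748.952 ms.

749.0 ms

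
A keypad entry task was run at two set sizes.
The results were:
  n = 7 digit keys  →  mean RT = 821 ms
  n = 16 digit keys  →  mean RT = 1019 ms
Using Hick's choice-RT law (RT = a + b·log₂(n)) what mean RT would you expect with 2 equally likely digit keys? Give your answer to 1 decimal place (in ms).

Solve the two-equation system in a and b:
  b = (1019 − 821) / (log₂ 16 − log₂ 7) = 198 / (4 − 2.8074) = 166.018 ms/bit
  a = 821 − 166.018 × 2.8074 = 354.930 ms
Then RT(2) = 354.930 + 166.018 × log₂ 2 = 354.930 + 166.018 × 1 ≈ 520.947 ms.

520.9 ms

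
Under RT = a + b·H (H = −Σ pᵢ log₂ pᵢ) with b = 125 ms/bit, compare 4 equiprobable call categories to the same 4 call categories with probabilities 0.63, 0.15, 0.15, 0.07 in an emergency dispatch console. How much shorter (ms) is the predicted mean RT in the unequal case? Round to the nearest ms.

61 ms

The RT saving is b·ΔH. Equiprobable H₀ = log₂(4) = 2.0000 bits; with the given probabilities H = 1.5096 bits.
b·(H₀ − H) = 125 × (2.0000 − 1.5096) = 61.30 ms.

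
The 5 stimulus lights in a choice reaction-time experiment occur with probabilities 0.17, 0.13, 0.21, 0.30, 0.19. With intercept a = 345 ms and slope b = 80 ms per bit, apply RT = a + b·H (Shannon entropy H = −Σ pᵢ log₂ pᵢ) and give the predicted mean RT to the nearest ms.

526 ms

Entropy contributions −pᵢ log₂ pᵢ: 0.4346, 0.3826, 0.4728, 0.5211, 0.4552; sum H = 2.2664 bits.
RT = a + bH = 345 + 80·2.2664 = 526.31 ms.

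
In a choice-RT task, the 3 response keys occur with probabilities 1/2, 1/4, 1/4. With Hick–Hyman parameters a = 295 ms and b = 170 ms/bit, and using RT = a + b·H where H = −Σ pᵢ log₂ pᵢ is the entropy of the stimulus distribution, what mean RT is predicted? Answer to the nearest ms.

550 ms

Each term −pᵢ log₂ pᵢ: 0.5·1 + 0.25·2 + 0.25·2; summed, H = 1.500 bits.
Mean RT = a + bH = 295 + 170·1.500 = 550.00 ms.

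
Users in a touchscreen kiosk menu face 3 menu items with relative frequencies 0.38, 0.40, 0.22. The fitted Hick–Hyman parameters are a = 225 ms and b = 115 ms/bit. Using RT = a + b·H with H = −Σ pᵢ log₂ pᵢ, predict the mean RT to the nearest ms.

H = 0.38·log₂(1/0.38) + 0.40·log₂(1/0.40) + 0.22·log₂(1/0.22) = 1.5398 bits.
RT = 225 + 115 × 1.5398 = 402.08 ms.

402 ms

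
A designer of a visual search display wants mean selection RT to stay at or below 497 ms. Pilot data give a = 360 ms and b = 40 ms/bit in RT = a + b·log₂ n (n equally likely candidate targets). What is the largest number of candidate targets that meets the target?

Set 360 + 40·log₂ n ≤ 497 → log₂ n ≤ (497 − 360)/40 = 3.4250.
So n ≤ 2^3.4250 = 10.741; the largest integer n is 10.

10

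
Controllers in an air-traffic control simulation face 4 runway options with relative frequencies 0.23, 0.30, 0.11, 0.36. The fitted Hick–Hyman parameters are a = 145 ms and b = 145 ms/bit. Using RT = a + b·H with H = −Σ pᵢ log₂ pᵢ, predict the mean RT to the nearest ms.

419 ms

Entropy contributions −pᵢ log₂ pᵢ: 0.4877, 0.5211, 0.3503, 0.5306; sum H = 1.8897 bits.
RT = a + bH = 145 + 145·1.8897 = 419.00 ms.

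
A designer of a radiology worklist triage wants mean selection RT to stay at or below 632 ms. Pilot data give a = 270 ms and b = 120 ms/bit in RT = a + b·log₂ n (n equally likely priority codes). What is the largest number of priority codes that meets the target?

8

Information budget: (632 − 270)/120 = 3.0167 bits, so n ≤ 2^3.0167 = 8.093 → at most 8.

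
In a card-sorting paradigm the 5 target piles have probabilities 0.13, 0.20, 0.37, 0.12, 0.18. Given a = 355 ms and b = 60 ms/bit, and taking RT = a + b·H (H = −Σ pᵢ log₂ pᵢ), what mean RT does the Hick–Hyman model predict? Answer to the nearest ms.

Entropy contributions −pᵢ log₂ pᵢ: 0.3826, 0.4644, 0.5307, 0.3671, 0.4453; sum H = 2.1901 bits.
RT = a + bH = 355 + 60·2.1901 = 486.41 ms.

486 ms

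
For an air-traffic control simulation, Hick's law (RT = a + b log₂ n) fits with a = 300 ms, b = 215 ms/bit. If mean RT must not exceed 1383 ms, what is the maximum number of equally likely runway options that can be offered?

32

215·log₂ n ≤ 1383 − 300 = 1083, giving log₂ n ≤ 5.0372 and n ≤ 32.836. The largest whole number is 32.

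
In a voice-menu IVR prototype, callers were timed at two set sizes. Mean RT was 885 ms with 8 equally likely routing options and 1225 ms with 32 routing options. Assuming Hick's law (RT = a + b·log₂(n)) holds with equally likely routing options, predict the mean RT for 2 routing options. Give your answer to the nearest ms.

545 ms

With log₂ n on the abscissa the relation is linear; from the two conditions:
  b = (1225 − 885) / (log₂ 32 − log₂ 8) = 340 / (5 − 3) = 170 ms/bit
  a = 885 − 170 × 3 = 375 ms
Then RT(2) = 375 + 170 × log₂ 2 = 375 + 170 × 1 ≈ 545.000 ms.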